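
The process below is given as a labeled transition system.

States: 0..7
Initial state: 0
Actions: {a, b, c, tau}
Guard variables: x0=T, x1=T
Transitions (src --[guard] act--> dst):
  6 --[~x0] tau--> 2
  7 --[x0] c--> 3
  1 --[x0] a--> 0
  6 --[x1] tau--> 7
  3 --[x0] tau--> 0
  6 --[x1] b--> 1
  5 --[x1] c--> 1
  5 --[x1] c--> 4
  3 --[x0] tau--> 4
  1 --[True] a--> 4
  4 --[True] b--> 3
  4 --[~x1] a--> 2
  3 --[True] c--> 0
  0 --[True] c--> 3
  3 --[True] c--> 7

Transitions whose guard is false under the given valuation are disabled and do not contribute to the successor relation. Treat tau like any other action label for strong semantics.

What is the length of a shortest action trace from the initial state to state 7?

Answer: 2

Analysis:
Layered search for 7:
  depth 0: {0}
  depth 1: {3}
  depth 2: {4,7}
7 enters at depth 2; path c·c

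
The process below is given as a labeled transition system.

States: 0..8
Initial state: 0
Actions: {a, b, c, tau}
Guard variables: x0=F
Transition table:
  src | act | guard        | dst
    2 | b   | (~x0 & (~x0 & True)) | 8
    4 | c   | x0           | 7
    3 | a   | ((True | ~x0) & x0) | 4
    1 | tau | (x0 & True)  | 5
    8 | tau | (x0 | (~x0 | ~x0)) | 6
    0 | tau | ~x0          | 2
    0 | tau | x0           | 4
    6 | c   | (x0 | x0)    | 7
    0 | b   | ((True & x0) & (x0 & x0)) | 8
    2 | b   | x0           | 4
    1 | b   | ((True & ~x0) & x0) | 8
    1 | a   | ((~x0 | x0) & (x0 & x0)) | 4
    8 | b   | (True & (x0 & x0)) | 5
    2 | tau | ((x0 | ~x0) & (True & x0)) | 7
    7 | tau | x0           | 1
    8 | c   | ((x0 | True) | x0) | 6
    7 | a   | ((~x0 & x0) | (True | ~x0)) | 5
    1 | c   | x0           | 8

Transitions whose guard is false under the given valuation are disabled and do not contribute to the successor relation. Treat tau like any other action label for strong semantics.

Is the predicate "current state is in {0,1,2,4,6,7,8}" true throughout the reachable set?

Answer: INVARIANT HOLDS

Analysis:
Inv-set: {0,1,2,4,6,7,8}
Reachable = {0,2,6,8}
  0: safe
  2: safe
  6: safe
  8: safe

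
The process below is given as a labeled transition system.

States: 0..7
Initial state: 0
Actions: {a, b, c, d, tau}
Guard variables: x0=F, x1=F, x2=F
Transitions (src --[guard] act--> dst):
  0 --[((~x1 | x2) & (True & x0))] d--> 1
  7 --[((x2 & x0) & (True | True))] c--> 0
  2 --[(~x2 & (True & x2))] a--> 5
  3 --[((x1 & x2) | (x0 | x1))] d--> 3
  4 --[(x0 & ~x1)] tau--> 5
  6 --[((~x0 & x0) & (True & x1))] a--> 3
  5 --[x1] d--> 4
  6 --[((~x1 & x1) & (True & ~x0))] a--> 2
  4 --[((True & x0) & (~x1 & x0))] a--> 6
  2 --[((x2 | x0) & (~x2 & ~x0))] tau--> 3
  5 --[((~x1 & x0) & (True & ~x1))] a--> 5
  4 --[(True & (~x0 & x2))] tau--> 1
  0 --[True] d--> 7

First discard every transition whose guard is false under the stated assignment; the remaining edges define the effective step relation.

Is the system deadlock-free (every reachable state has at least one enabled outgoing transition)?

Answer: DEADLOCK at state 7

Working:
Reachable = {0,7}
  0: d→7  [deg 1]
  7: ∅  [deadlock]
Path to 7: d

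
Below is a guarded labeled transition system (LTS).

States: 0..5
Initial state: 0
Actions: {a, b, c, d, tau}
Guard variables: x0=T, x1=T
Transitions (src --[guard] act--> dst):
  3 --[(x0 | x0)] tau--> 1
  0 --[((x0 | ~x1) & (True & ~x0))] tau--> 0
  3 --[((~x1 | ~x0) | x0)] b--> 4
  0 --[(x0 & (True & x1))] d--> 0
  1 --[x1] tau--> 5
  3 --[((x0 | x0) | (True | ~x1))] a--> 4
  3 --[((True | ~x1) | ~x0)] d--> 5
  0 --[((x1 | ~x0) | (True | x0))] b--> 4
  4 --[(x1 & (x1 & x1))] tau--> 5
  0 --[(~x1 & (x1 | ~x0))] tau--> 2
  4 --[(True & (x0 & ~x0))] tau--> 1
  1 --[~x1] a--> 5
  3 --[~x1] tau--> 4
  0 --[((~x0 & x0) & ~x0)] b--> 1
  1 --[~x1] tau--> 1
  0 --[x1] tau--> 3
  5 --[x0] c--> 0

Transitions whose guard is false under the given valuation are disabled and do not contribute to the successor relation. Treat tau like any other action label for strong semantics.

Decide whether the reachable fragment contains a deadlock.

Reachable = {0,1,3,4,5}
  0: b→4  d→0  tau→3  [deg 3]
  1: tau→5  [deg 1]
  3: a→4  b→4  d→5  tau→1  [deg 4]
  4: tau→5  [deg 1]
  5: c→0  [deg 1]

Answer: DEADLOCK-FREE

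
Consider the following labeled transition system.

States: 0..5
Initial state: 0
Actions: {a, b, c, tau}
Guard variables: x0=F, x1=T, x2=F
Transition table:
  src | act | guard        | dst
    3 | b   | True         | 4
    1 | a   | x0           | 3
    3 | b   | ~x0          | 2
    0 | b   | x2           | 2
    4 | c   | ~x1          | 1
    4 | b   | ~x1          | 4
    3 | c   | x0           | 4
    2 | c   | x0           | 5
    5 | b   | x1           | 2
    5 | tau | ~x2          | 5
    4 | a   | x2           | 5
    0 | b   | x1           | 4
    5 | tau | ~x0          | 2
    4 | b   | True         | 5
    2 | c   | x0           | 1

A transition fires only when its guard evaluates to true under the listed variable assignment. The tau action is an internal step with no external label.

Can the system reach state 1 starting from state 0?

Answer: UNREACHABLE

Analysis:
Guard filter leaves 7 enabled edge(s).
depth 0: {0}
depth 1: {4}  cumulative {0,4}
depth 2: {5}  cumulative {0,4,5}
depth 3: {2}  cumulative {0,2,4,5}
Reachable = {0,2,4,5}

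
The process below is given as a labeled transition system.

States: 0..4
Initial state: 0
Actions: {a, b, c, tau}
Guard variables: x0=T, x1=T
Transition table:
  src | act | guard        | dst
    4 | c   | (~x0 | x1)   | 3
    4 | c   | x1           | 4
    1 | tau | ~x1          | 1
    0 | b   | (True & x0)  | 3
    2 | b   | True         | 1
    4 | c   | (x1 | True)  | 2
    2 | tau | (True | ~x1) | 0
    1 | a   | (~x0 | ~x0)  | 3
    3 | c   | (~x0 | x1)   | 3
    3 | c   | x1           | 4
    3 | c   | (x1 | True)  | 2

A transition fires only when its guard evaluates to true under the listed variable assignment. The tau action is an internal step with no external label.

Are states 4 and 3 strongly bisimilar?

Answer: BISIMILAR

Trace:
Compute ~ classes (split until stable):
  round 0: {{0,1,2,3,4}}
  round 1: {{0},{1},{2},{3,4}}
Fixed point at round 2; 4 class(es).
class of 4: {3,4}; class of 3: {3,4}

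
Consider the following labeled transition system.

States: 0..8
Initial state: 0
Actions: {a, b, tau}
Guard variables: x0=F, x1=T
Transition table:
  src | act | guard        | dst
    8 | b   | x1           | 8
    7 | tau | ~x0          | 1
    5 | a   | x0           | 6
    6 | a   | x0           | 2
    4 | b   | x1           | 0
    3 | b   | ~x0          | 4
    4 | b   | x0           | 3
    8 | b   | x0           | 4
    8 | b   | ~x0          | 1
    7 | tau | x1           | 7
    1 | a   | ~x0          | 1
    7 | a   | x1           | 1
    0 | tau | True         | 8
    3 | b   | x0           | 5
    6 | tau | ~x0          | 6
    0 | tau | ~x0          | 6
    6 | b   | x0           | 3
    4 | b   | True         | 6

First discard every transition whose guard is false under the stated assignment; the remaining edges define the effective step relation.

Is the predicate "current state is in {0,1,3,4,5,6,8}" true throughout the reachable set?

Answer: INVARIANT HOLDS

Analysis:
Allowed set {0,1,3,4,5,6,8}
Reachable = {0,1,6,8}
  0: ok
  1: ok
  6: ok
  8: ok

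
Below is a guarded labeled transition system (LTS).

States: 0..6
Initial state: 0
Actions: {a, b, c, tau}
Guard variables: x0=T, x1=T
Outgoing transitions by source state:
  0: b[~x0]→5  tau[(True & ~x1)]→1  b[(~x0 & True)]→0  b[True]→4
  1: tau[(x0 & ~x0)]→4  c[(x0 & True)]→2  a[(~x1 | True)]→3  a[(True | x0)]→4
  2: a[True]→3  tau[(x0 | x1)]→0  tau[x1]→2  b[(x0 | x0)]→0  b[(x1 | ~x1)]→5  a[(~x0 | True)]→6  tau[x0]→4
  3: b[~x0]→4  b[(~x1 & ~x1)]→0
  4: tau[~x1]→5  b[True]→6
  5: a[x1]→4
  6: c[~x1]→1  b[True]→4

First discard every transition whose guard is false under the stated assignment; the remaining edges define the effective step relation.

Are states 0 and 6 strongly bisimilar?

Answer: BISIMILAR

Analysis:
Refine partition for ~:
  π0 = {{0,1,2,3,4,5,6}}
  π1 = {{0,4,6},{1},{2},{3},{5}}
stable after 2 split(s): 5 block(s)
0∈{0,4,6}, 6∈{0,4,6}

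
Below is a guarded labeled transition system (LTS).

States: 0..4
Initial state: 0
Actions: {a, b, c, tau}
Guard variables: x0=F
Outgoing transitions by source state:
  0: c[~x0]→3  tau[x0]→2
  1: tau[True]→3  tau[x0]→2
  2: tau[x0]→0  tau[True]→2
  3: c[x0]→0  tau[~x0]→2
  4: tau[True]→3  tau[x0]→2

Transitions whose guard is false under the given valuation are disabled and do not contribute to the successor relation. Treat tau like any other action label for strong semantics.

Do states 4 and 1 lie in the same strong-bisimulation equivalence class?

Answer: BISIMILAR

Analysis:
Compute ~ classes (split until stable):
  π0 = {{0,1,2,3,4}}
  π1 = {{0},{1,2,3,4}}
stable after 2 split(s): 2 block(s)
[4]={1,2,3,4}  [1]={1,2,3,4}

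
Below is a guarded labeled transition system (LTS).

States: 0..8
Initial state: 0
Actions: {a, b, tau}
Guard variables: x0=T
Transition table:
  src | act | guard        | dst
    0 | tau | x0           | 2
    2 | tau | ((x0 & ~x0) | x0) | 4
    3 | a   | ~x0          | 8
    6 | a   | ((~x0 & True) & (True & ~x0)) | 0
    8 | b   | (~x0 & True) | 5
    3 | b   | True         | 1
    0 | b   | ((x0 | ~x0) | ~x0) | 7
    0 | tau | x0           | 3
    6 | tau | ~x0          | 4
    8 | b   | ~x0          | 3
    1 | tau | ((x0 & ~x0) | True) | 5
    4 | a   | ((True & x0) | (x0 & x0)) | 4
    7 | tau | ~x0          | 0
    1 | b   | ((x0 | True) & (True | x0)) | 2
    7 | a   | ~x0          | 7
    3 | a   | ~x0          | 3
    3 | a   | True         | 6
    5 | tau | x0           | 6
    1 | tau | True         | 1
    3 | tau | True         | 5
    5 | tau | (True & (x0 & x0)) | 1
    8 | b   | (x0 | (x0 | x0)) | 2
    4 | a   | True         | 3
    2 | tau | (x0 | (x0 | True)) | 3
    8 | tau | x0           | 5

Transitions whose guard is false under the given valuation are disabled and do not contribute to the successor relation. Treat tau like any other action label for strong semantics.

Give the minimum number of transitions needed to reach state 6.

Answer: 2

Working:
Breadth-first toward 6:
  L0 = {0}
  L1 = {2,3,7}
  L2 = {1,4,5,6}
first hit 6 at d=2 via tau·a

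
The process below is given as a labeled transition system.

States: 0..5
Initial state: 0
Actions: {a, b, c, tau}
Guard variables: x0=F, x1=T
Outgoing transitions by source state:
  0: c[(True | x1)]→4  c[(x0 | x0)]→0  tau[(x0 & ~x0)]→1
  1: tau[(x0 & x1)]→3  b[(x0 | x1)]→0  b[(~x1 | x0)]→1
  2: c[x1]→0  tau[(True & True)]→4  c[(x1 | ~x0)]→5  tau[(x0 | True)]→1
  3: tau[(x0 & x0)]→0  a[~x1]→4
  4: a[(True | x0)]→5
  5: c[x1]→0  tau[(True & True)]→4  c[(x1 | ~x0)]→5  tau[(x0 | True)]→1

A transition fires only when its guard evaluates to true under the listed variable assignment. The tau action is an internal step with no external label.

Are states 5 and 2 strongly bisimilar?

Answer: BISIMILAR

Working:
Bisimulation quotient by refinement:
  π0 = {{0,1,2,3,4,5}}
  π1 = {{0},{1},{2,5},{3},{4}}
stable after 2 split(s): 5 block(s)
5∈{2,5}, 2∈{2,5}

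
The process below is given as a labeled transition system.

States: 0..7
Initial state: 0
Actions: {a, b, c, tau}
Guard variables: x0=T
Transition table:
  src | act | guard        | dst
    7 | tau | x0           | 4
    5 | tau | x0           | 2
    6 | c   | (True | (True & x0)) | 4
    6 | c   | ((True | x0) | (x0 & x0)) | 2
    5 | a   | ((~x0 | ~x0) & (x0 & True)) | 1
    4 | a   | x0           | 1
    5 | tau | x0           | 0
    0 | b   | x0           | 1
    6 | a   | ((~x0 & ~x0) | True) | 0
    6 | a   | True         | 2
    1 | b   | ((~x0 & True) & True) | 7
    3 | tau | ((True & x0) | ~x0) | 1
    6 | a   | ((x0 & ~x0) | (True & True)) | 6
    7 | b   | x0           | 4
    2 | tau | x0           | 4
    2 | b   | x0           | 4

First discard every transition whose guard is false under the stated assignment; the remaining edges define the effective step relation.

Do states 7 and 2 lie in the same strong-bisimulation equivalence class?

Answer: BISIMILAR

Working:
Compute ~ classes (split until stable):
  round 0: {{0,1,2,3,4,5,6,7}}
  round 1: {{0},{1},{2,7},{3,5},{4},{6}}
  round 2: {{0},{1},{2,7},{3},{4},{5},{6}}
Fixed point at round 3; 7 class(es).
class of 7: {2,7}; class of 2: {2,7}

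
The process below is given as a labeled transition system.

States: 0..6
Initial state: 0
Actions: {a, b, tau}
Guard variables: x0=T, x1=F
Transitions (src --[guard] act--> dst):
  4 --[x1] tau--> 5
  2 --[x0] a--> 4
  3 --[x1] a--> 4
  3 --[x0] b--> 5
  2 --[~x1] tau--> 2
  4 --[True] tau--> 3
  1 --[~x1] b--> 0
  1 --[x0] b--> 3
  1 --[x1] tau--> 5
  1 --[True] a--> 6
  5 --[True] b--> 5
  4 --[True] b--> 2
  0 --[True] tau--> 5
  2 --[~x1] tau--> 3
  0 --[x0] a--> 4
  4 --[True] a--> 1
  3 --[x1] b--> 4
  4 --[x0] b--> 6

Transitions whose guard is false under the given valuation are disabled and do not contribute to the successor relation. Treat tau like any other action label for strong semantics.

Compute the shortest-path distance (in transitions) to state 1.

Layered search for 1:
  Layer 0: {0}
  Layer 1: {4,5}
  Layer 2: {1,2,3,6}
1 enters at depth 2; path a·a

Answer: 2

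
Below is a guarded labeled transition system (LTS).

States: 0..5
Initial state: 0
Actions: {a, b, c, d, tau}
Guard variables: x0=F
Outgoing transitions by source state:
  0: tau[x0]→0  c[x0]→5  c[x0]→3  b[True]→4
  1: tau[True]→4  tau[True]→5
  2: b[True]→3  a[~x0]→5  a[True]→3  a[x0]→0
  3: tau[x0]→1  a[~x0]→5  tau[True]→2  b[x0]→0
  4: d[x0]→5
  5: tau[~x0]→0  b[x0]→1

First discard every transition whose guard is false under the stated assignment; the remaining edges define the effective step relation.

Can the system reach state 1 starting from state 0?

Answer: UNREACHABLE

Analysis:
After dropping false guards: 9 live edges.
Layer 0: {0}
Layer 1: {4}  now seen {0,4}
Reachable = {0,4}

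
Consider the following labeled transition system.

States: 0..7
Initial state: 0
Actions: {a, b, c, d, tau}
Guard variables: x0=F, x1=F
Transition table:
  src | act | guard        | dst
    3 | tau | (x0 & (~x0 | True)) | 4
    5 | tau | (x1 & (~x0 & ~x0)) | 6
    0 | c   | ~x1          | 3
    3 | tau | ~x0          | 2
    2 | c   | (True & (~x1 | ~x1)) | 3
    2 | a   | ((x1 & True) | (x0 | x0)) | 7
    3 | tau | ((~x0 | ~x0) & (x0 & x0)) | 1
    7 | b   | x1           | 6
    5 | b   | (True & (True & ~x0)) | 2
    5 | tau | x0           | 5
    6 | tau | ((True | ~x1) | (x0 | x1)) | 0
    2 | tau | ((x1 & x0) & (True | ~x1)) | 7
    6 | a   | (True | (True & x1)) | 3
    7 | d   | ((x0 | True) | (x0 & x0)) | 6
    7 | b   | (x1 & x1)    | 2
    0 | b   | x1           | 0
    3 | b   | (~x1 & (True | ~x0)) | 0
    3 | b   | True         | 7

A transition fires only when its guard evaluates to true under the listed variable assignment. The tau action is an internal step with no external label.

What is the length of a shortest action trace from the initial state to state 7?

BFS to 7:
  Layer 0: {0}
  Layer 1: {3}
  Layer 2: {2,7}
depth(7)=2, e.g. c·b

Answer: 2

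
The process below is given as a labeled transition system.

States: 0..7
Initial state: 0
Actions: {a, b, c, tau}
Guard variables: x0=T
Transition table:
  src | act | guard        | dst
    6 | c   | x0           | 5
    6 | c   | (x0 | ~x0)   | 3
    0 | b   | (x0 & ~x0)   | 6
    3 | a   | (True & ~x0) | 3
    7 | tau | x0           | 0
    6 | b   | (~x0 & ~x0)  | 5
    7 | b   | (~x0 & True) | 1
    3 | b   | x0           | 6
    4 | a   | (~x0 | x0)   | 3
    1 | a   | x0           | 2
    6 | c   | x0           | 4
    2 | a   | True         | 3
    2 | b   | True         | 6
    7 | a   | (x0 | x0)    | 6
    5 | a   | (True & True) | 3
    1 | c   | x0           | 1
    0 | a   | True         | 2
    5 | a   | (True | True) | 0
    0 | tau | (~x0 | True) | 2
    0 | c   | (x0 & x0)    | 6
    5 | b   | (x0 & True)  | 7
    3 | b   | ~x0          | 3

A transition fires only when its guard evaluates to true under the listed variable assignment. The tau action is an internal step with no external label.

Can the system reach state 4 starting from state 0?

Answer: REACHABLE

Trace:
After dropping false guards: 17 live edges.
L0 = {0}
L1 = {2,6}  total {0,2,6}
L2 = {3,4,5}  total {0,2,3,4,5,6}
L3 = {7}  total {0,2,3,4,5,6,7}
Reachable = {0,2,3,4,5,6,7}
trace reaching 4: c·c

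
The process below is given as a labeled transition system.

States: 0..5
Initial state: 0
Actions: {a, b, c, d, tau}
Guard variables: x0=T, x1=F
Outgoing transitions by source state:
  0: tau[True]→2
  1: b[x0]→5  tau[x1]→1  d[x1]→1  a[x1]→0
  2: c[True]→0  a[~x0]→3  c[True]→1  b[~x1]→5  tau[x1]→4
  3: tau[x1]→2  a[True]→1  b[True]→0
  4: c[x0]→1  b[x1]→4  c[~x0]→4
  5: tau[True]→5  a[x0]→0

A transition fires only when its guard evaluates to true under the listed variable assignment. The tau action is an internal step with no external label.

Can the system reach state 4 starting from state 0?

Guard filter leaves 10 enabled edge(s).
Layer 0: {0}
Layer 1: {2}  now seen {0,2}
Layer 2: {1,5}  now seen {0,1,2,5}
Reachable = {0,1,2,5}

Answer: UNREACHABLE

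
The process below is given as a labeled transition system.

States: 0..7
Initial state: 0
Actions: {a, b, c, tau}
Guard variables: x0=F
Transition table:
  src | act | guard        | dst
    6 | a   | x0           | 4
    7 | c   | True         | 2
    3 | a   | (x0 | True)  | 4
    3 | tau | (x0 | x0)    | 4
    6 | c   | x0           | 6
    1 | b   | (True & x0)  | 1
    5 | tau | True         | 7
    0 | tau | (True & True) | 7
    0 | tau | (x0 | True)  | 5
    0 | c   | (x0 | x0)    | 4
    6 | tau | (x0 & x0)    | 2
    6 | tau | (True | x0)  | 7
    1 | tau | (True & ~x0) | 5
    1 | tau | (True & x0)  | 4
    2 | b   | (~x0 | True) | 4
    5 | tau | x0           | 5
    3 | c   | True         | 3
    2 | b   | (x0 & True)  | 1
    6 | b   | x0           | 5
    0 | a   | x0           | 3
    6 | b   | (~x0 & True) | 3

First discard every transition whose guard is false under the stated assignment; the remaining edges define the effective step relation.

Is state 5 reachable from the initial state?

10 transition(s) survive guard evaluation.
depth 0: {0}
depth 1: {5,7}  now seen {0,5,7}
depth 2: {2}  now seen {0,2,5,7}
depth 3: {4}  now seen {0,2,4,5,7}
Reach set: {0,2,4,5,7}
witness 5: tau

Answer: REACHABLE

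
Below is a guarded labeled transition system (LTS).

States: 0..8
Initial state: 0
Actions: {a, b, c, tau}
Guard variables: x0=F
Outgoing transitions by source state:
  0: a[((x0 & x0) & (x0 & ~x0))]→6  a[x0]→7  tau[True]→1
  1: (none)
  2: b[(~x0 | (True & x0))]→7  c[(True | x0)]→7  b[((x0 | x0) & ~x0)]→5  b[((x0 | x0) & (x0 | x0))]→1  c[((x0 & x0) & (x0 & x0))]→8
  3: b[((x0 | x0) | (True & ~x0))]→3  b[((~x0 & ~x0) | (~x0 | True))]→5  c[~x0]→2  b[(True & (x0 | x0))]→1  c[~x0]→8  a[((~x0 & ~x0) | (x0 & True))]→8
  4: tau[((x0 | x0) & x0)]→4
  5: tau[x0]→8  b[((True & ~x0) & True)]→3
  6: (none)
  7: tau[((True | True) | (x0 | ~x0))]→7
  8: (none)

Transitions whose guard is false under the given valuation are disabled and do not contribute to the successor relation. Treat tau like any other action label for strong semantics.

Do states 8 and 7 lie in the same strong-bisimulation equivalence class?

Refine partition for ~:
  π0 = {{0,1,2,3,4,5,6,7,8}}
  π1 = {{0,7},{1,4,6,8},{2},{3},{5}}
  π2 = {{0},{1,4,6,8},{2},{3},{5},{7}}
6 equivalence class(es) (converged in 3)
class of 8: {1,4,6,8}; class of 7: {7}

Answer: NOT BISIMILAR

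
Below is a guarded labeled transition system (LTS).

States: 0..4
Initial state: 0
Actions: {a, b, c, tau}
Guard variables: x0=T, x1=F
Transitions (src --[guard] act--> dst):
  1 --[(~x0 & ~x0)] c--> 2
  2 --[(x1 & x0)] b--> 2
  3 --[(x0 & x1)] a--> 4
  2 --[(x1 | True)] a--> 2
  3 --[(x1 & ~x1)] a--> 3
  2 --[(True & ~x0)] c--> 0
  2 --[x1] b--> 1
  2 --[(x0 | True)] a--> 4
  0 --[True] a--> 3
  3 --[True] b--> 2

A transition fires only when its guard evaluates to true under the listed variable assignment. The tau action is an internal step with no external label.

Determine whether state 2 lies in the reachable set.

Answer: REACHABLE

Working:
Guard filter leaves 4 enabled edge(s).
L0 = {0}
L1 = {3}  total {0,3}
L2 = {2}  total {0,2,3}
L3 = {4}  total {0,2,3,4}
Reachable = {0,2,3,4}
witness 2: a·b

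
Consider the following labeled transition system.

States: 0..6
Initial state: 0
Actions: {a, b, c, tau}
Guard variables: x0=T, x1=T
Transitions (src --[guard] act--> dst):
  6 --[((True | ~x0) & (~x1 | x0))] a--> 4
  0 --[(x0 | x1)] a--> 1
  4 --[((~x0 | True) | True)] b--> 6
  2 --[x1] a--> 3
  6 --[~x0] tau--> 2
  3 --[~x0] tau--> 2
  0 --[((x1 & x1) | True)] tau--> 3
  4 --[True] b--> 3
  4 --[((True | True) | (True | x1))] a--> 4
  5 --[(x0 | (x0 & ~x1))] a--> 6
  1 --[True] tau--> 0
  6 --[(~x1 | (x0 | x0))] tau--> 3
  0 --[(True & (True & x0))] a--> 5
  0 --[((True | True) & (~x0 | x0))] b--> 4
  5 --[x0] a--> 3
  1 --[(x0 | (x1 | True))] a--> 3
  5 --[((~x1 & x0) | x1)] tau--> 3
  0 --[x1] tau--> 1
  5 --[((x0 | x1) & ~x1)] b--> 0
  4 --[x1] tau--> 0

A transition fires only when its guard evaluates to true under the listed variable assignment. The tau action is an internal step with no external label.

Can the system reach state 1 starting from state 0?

17 transition(s) survive guard evaluation.
depth 0: {0}
depth 1: {1,3,4,5}  now seen {0,1,3,4,5}
depth 2: {6}  now seen {0,1,3,4,5,6}
Reachable = {0,1,3,4,5,6}
Path to 1: a

Answer: REACHABLE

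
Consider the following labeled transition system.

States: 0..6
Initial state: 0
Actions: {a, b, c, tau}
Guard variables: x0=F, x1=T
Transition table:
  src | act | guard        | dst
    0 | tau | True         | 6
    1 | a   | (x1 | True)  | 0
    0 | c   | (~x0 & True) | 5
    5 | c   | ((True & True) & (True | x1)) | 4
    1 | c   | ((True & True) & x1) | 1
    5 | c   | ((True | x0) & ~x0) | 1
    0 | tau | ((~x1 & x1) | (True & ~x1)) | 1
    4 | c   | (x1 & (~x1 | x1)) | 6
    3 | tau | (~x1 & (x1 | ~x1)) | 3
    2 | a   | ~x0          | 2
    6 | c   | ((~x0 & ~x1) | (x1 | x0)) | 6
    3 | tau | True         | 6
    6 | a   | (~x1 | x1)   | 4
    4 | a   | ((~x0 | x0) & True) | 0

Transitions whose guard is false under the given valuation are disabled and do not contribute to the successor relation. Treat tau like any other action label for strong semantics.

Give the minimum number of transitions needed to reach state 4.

Layered search for 4:
  Layer 0: {0}
  Layer 1: {5,6}
  Layer 2: {1,4}
depth(4)=2, e.g. c·c

Answer: 2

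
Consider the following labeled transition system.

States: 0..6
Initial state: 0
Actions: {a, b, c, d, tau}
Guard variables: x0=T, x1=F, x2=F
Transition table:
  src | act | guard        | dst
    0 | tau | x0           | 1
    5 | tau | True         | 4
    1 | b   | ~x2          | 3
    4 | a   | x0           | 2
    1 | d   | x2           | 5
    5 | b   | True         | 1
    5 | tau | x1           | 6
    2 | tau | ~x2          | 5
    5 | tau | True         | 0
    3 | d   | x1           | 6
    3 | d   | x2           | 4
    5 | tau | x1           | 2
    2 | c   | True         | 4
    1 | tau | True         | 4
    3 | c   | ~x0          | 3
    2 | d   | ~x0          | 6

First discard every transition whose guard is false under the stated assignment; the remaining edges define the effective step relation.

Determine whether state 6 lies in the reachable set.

9 transition(s) survive guard evaluation.
L0 = {0}
L1 = {1}  total {0,1}
L2 = {3,4}  total {0,1,3,4}
L3 = {2}  total {0,1,2,3,4}
L4 = {5}  total {0,1,2,3,4,5}
Reachable = {0,1,2,3,4,5}

Answer: UNREACHABLE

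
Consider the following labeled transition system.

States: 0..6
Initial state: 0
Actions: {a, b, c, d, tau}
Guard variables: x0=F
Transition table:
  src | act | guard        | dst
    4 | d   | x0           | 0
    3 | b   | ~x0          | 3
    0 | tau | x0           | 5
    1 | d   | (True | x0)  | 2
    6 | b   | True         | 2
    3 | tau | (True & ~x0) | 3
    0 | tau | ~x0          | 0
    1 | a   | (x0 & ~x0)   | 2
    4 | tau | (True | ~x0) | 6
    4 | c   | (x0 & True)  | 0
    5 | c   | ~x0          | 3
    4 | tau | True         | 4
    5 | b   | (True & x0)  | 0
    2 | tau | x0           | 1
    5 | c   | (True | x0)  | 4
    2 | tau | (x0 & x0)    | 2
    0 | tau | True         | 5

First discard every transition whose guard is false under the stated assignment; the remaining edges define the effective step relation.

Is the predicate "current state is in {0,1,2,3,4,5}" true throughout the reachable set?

Answer: INVARIANT VIOLATED at state 6

Working:
Inv-set: {0,1,2,3,4,5}
R = {0,2,3,4,5,6}
  0: ✓
  2: ✓
  3: ✓
  4: ✓
  5: ✓
  6: ✗ unsafe
witness against invariant: tau·c·tau → 6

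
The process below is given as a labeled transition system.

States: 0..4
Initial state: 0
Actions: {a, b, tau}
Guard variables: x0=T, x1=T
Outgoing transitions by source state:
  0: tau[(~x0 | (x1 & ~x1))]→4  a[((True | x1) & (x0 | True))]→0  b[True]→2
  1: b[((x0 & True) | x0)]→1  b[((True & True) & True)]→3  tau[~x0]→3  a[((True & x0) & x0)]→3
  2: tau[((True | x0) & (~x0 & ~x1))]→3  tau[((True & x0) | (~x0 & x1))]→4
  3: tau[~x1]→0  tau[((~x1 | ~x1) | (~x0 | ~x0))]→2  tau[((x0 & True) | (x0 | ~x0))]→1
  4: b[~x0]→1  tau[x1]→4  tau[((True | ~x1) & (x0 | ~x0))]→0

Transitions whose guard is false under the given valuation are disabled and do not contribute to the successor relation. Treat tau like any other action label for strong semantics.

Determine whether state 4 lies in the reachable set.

Answer: REACHABLE

Trace:
After dropping false guards: 9 live edges.
L0 = {0}
L1 = {2}  now seen {0,2}
L2 = {4}  now seen {0,2,4}
Reach set: {0,2,4}
witness 4: b·tau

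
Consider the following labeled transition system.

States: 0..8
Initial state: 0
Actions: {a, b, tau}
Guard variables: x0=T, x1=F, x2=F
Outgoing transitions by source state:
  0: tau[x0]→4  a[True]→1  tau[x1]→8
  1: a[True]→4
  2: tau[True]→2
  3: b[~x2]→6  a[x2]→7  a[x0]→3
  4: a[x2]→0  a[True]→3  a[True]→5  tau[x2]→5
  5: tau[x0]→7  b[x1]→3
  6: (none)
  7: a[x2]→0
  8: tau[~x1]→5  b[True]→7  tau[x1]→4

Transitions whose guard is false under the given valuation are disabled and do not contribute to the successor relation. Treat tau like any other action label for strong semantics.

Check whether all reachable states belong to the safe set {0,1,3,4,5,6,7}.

Answer: INVARIANT HOLDS

Working:
Safe = {0,1,3,4,5,6,7}
Reach set: {0,1,3,4,5,6,7}
  0: ok
  1: ok
  3: ok
  4: ok
  5: ok
  6: ok
  7: ok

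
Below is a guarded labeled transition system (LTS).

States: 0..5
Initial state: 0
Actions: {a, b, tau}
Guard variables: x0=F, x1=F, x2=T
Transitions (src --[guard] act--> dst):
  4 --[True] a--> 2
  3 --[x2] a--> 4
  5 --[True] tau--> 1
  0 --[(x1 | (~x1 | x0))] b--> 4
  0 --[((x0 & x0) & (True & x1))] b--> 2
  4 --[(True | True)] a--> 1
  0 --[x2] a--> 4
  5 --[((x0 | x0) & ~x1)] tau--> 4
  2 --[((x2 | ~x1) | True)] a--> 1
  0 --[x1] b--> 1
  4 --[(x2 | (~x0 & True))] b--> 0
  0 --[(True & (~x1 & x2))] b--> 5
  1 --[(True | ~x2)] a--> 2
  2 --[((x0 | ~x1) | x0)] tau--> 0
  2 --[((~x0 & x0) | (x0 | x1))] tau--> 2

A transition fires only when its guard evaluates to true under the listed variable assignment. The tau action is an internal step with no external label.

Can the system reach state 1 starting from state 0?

Answer: REACHABLE

Working:
Guard filter leaves 11 enabled edge(s).
L0 = {0}
L1 = {4,5}  cumulative {0,4,5}
L2 = {1,2}  cumulative {0,1,2,4,5}
R = {0,1,2,4,5}
Path to 1: b·a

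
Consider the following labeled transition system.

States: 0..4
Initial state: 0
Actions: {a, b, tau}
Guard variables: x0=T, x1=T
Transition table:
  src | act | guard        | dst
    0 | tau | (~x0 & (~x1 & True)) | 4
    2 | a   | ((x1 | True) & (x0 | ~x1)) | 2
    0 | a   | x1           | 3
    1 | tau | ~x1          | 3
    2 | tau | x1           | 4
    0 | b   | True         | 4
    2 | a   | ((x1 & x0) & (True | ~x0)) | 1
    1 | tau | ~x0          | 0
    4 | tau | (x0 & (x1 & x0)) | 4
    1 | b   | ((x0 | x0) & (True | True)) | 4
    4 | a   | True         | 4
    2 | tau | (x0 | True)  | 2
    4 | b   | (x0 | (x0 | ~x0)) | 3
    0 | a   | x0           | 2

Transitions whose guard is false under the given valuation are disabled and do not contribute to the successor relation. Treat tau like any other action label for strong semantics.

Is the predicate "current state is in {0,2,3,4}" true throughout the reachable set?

Safe = {0,2,3,4}
Reachable = {0,1,2,3,4}
  0: ok
  1: ✗ unsafe
  2: ok
  3: ok
  4: ok
reach 1 via a·a — violates

Answer: INVARIANT VIOLATED at state 1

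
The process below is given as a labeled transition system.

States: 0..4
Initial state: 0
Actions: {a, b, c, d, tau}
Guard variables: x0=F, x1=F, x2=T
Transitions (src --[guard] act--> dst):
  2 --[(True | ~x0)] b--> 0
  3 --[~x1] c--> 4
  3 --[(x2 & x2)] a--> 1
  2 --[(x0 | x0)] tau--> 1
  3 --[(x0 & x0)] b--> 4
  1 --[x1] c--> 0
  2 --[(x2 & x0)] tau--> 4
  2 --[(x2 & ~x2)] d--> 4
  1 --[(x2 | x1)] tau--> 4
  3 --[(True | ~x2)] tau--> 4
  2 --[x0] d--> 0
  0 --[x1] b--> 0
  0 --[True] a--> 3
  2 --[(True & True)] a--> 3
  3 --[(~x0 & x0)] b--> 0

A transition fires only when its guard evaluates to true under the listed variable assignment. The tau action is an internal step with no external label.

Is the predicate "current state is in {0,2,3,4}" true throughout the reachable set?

Answer: INVARIANT VIOLATED at state 1

Working:
Safe = {0,2,3,4}
R = {0,1,3,4}
  0: ✓
  1: outside
  3: ✓
  4: ✓
counterexample path to 1: a·a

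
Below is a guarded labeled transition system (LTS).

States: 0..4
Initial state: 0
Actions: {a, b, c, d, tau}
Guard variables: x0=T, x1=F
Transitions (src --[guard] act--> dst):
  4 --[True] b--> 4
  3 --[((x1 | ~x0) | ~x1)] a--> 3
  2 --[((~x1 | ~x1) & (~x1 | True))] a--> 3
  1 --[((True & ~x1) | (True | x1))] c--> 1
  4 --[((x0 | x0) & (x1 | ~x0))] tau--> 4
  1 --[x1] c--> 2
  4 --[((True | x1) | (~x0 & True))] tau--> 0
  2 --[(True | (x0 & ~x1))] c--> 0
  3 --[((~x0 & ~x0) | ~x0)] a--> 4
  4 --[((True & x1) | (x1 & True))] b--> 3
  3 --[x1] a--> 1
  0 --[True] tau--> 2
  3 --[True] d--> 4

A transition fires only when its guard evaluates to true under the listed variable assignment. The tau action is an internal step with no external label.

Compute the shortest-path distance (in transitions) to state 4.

Answer: 3

Trace:
Layered search for 4:
  depth 0: {0}
  depth 1: {2}
  depth 2: {3}
  depth 3: {4}
4 enters at depth 3; path tau·a·d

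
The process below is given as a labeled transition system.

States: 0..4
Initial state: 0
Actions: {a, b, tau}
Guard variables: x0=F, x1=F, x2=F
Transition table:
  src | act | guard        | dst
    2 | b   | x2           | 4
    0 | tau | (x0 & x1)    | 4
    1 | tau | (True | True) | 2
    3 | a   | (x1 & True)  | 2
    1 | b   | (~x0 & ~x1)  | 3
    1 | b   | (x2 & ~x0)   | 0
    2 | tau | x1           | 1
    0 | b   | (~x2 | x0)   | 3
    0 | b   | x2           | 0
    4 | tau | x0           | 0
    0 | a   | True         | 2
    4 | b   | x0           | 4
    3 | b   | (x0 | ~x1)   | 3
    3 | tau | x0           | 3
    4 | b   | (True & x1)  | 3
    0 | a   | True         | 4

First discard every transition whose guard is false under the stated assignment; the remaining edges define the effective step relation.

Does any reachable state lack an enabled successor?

Answer: DEADLOCK at state 2

Analysis:
Reach set: {0,2,3,4}
  0: a→2  a→4  b→3  [deg 3]
  2: ∅  [STUCK]
  3: b→3  [deg 1]
  4: ∅  [STUCK]
trace reaching 2: a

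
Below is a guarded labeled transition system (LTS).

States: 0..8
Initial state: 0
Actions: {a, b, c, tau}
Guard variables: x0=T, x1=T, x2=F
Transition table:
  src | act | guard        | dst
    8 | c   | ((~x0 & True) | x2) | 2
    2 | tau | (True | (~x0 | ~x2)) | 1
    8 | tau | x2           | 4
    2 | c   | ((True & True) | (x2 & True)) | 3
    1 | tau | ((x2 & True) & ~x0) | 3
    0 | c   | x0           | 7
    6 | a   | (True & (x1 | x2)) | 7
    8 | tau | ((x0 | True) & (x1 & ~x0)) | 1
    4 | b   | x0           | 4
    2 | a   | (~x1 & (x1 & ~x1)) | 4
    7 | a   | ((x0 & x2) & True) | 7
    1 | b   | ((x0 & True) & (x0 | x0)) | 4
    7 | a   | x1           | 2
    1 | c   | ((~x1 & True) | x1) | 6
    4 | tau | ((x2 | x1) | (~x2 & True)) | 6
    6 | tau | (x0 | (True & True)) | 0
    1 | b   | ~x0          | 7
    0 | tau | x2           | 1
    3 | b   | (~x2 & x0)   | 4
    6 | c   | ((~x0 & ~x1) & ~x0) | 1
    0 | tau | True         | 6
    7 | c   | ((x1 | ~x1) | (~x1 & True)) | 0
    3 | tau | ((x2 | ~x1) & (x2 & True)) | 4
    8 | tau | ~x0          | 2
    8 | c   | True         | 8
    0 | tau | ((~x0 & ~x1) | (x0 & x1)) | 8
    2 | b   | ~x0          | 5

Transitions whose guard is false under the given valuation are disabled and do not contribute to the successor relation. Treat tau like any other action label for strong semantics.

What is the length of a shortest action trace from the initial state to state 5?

Answer: UNREACHABLE

Working:
Breadth-first toward 5:
  Layer 0: {0}
  Layer 1: {6,7,8}
  Layer 2: {2}
  Layer 3: {1,3}
  Layer 4: {4}
5 never appears.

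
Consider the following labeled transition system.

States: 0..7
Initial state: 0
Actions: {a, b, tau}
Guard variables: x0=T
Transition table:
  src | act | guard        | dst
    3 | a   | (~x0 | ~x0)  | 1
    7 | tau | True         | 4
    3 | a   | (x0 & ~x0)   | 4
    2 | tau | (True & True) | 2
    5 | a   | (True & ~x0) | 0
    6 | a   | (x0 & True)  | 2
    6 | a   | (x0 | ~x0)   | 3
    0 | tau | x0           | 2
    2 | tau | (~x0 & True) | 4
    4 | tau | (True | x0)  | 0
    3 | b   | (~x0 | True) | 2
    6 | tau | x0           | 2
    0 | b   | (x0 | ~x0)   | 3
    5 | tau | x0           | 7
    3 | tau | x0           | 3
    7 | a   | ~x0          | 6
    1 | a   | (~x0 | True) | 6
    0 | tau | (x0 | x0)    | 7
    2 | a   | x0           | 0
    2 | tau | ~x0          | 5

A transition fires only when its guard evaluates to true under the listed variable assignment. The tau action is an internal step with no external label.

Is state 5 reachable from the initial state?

Answer: UNREACHABLE

Trace:
Guard filter leaves 14 enabled edge(s).
Layer 0: {0}
Layer 1: {2,3,7}  cumulative {0,2,3,7}
Layer 2: {4}  cumulative {0,2,3,4,7}
Reach set: {0,2,3,4,7}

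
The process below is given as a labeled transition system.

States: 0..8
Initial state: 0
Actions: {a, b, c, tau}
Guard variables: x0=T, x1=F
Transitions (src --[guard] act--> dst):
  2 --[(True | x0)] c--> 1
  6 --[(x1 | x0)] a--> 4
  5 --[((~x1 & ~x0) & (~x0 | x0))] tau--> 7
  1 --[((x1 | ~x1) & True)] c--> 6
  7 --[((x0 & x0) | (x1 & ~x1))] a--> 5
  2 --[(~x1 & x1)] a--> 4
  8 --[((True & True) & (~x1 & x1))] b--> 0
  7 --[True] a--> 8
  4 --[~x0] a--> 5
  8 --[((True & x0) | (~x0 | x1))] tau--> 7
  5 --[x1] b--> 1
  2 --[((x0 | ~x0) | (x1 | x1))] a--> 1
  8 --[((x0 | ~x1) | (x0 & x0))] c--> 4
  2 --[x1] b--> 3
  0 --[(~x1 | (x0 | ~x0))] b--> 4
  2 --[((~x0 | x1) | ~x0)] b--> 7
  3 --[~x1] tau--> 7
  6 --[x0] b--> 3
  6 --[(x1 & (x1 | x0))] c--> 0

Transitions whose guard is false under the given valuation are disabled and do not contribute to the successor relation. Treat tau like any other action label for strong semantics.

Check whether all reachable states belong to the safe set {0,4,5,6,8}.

Allowed set {0,4,5,6,8}
Reach set: {0,4}
  0: ✓
  4: ✓

Answer: INVARIANT HOLDS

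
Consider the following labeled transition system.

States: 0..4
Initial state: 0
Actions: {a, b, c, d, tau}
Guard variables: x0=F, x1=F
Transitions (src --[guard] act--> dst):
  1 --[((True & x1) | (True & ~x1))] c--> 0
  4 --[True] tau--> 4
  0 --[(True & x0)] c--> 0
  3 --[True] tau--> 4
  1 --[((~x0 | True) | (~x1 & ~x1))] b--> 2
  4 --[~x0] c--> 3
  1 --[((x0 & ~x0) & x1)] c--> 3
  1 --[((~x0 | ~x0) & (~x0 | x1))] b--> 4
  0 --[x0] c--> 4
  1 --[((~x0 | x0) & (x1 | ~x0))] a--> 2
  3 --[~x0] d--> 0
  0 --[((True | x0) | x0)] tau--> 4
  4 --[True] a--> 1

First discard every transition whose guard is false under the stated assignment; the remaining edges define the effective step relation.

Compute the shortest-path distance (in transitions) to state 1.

Answer: 2

Trace:
Layered search for 1:
  L0 = {0}
  L1 = {4}
  L2 = {1,3}
1 enters at depth 2; path tau·a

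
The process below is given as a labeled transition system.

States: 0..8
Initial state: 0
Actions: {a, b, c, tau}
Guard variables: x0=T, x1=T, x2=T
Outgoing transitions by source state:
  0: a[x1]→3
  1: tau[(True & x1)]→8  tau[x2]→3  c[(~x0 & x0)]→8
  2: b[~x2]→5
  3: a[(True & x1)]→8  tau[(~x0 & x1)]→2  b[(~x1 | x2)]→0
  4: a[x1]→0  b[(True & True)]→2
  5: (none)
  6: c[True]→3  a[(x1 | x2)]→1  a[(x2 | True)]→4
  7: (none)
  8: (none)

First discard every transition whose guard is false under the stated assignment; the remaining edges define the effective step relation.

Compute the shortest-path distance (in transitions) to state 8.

Breadth-first toward 8:
  L0 = {0}
  L1 = {3}
  L2 = {8}
depth(8)=2, e.g. a·a

Answer: 2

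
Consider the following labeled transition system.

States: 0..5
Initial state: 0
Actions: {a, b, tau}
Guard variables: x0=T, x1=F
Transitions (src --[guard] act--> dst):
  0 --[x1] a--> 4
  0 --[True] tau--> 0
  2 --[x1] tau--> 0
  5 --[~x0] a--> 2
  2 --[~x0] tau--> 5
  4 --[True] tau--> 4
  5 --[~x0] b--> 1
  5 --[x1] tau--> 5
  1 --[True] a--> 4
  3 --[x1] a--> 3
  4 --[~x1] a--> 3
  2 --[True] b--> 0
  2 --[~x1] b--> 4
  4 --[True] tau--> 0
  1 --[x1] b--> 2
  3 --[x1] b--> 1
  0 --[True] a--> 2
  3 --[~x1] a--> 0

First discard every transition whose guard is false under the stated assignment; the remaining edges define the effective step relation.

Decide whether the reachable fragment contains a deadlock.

Answer: DEADLOCK-FREE

Working:
Reachable = {0,2,3,4}
  0: a→2  tau→0  [deg 2]
  2: b→0  b→4  [deg 2]
  3: a→0  [deg 1]
  4: a→3  tau→0  tau→4  [deg 3]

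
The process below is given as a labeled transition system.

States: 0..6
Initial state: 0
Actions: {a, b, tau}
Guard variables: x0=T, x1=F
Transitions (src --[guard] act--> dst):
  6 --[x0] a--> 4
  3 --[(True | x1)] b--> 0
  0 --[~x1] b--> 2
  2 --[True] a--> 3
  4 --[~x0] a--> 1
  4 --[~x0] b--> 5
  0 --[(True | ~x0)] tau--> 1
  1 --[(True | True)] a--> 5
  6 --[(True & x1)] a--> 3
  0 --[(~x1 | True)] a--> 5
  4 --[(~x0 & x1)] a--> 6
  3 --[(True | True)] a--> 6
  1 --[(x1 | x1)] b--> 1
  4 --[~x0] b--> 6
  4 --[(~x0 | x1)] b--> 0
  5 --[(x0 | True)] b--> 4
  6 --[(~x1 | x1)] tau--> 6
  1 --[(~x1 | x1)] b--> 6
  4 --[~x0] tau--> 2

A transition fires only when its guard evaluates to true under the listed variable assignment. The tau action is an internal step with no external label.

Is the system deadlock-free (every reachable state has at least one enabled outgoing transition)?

Answer: DEADLOCK at state 4

Working:
Reach set: {0,1,2,3,4,5,6}
  0: a→5  b→2  tau→1  [3 exit(s)]
  1: a→5  b→6  [2 exit(s)]
  2: a→3  [1 exit(s)]
  3: a→6  b→0  [2 exit(s)]
  4: ∅  [deadlock]
  5: b→4  [1 exit(s)]
  6: a→4  tau→6  [2 exit(s)]
witness 4: a·b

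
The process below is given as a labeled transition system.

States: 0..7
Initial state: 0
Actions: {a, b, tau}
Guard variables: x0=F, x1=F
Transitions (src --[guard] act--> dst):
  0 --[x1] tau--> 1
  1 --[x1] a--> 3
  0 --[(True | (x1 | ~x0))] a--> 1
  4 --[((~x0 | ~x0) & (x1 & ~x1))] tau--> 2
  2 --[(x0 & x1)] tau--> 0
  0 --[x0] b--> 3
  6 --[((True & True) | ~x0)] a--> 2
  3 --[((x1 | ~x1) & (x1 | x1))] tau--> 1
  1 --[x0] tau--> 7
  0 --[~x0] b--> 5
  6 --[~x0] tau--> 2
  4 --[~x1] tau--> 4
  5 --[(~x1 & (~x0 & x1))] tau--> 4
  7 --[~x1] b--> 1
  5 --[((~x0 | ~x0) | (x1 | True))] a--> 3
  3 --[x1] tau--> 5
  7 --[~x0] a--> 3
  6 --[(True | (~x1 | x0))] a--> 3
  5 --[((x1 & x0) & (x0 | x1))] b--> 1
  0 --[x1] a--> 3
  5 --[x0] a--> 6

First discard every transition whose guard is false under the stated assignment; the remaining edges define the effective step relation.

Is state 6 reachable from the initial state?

Answer: UNREACHABLE

Working:
After dropping false guards: 9 live edges.
Layer 0: {0}
Layer 1: {1,5}  total {0,1,5}
Layer 2: {3}  total {0,1,3,5}
Reach set: {0,1,3,5}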